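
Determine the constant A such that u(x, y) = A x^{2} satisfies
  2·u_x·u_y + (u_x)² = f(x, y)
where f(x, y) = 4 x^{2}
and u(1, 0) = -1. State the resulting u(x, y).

Substitute the ansatz u = A x^{2} into the left-hand side.
Derivatives of the ansatz:
  u_x = 2 A x
  u_y = 0
Term by term:
  2·u_x·u_y = 0
  (u_x)² = 4 A^{2} x^{2}
So the left-hand side equals
  4 A^{2} x^{2}
This must equal f(x, y) = 4 x^{2} identically.
Matching coefficients of the independent functions:
  [x^{2}]:  4 A^{2} = 4
These equations allow (A) = (-1) or (1).
Impose the point condition(s):
  u(1, 0) = -1  ⟹  A = -1
Only A = -1 satisfies everything.
Hence u(x, y) = - x^{2}.

Answer: u(x, y) = - x^{2}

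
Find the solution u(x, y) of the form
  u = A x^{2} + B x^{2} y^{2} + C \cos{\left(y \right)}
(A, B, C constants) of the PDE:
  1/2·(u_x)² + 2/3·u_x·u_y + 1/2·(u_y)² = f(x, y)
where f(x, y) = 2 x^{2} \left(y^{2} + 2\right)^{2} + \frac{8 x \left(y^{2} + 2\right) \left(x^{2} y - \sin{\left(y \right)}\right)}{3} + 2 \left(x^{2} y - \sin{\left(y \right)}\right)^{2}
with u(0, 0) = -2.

Substitute the ansatz u = A x^{2} + B x^{2} y^{2} + C \cos{\left(y \right)} into the left-hand side.
Derivatives of the ansatz:
  u_x = 2 A x + 2 B x y^{2}
  u_y = 2 B x^{2} y - C \sin{\left(y \right)}
Term by term:
  1/2·(u_x)² = 2 A^{2} x^{2} + 4 A B x^{2} y^{2} + 2 B^{2} x^{2} y^{4}
  2/3·u_x·u_y = \frac{8 A B x^{3} y}{3} - \frac{4 A C x \sin{\left(y \right)}}{3} + \frac{8 B^{2} x^{3} y^{3}}{3} - \frac{4 B C x y^{2} \sin{\left(y \right)}}{3}
  1/2·(u_y)² = 2 B^{2} x^{4} y^{2} - 2 B C x^{2} y \sin{\left(y \right)} + \frac{C^{2} \sin^{2}{\left(y \right)}}{2}
So the left-hand side equals
  2 A^{2} x^{2} + \frac{8 A B x^{3} y}{3} + 4 A B x^{2} y^{2} - \frac{4 A C x \sin{\left(y \right)}}{3} + 2 B^{2} x^{4} y^{2} + \frac{8 B^{2} x^{3} y^{3}}{3} + 2 B^{2} x^{2} y^{4} - 2 B C x^{2} y \sin{\left(y \right)} - \frac{4 B C x y^{2} \sin{\left(y \right)}}{3} + \frac{C^{2} \sin^{2}{\left(y \right)}}{2}
This must equal f(x, y) identically; expanded, f = 2 x^{4} y^{2} + \frac{8 x^{3} y^{3}}{3} + \frac{16 x^{3} y}{3} + 2 x^{2} y^{4} + 8 x^{2} y^{2} - 4 x^{2} y \sin{\left(y \right)} + 8 x^{2} - \frac{8 x y^{2} \sin{\left(y \right)}}{3} - \frac{16 x \sin{\left(y \right)}}{3} + 2 \sin^{2}{\left(y \right)}.
Matching coefficients of the independent functions:
  [x^{2}]:  2 A^{2} = 8
  [x \sin{\left(y \right)}]:  - \frac{4 A C}{3} = - \frac{16}{3}
  [x^{2} y^{2}]:  4 A B = 8
  [x^{2} y^{4}, x^{4} y^{2}]:  2 B^{2} = 2
  [x^{3} y]:  \frac{8 A B}{3} = \frac{16}{3}
  [x^{3} y^{3}]:  \frac{8 B^{2}}{3} = \frac{8}{3}
  [x y^{2} \sin{\left(y \right)}]:  - \frac{4 B C}{3} = - \frac{8}{3}
  [x^{2} y \sin{\left(y \right)}]:  - 2 B C = -4
  [\sin^{2}{\left(y \right)}]:  \frac{C^{2}}{2} = 2
These equations allow (A, B, C) = (-2, -1, -2) or (2, 1, 2).
Impose the point condition(s):
  u(0, 0) = -2  ⟹  C = -2
Only A = -2, B = -1, C = -2 satisfies everything.
Hence u(x, y) = - x^{2} y^{2} - 2 x^{2} - 2 \cos{\left(y \right)}.

Answer: u(x, y) = - x^{2} y^{2} - 2 x^{2} - 2 \cos{\left(y \right)}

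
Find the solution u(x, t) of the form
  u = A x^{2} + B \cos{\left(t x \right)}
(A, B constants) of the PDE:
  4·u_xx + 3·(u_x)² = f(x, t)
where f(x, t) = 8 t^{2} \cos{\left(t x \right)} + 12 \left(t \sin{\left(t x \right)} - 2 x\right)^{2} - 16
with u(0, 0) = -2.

Substitute the ansatz u = A x^{2} + B \cos{\left(t x \right)} into the left-hand side.
Derivatives of the ansatz:
  u_xx = 2 A - B t^{2} \cos{\left(t x \right)}
  u_x = 2 A x - B t \sin{\left(t x \right)}
Term by term:
  4·u_xx = 8 A - 4 B t^{2} \cos{\left(t x \right)}
  3·(u_x)² = 12 A^{2} x^{2} - 12 A B t x \sin{\left(t x \right)} + 3 B^{2} t^{2} \sin^{2}{\left(t x \right)}
So the left-hand side equals
  12 A^{2} x^{2} - 12 A B t x \sin{\left(t x \right)} + 8 A + 3 B^{2} t^{2} \sin^{2}{\left(t x \right)} - 4 B t^{2} \cos{\left(t x \right)}
This must equal f(x, t) identically; expanded, f = 12 t^{2} \sin^{2}{\left(t x \right)} + 8 t^{2} \cos{\left(t x \right)} - 48 t x \sin{\left(t x \right)} + 48 x^{2} - 16.
Matching coefficients of the independent functions:
  [constant term]:  8 A = -16
  [x^{2}]:  12 A^{2} = 48
  [t^{2} \sin^{2}{\left(t x \right)}]:  3 B^{2} = 12
  [t^{2} \cos{\left(t x \right)}]:  - 4 B = 8
  [t x \sin{\left(t x \right)}]:  - 12 A B = -48
Solving: A = -2, B = -2.
Check against the point condition:
  u(0, 0) = -2  ⟹  B = -2  ✓
Hence u(x, t) = - 2 x^{2} - 2 \cos{\left(t x \right)}.

Answer: u(x, t) = - 2 x^{2} - 2 \cos{\left(t x \right)}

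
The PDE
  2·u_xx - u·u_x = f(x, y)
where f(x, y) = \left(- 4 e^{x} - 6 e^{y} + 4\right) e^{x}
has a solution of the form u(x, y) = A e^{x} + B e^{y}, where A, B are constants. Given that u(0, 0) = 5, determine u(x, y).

Substitute the ansatz u = A e^{x} + B e^{y} into the left-hand side.
Derivatives of the ansatz:
  u_xx = A e^{x}
  u_x = A e^{x}
Term by term:
  2·u_xx = 2 A e^{x}
  -u·u_x = - A^{2} e^{2 x} - A B e^{x} e^{y}
So the left-hand side equals
  - A^{2} e^{2 x} - A B e^{x} e^{y} + 2 A e^{x}
This must equal f(x, y) identically; expanded, f = - 4 e^{2 x} - 6 e^{x} e^{y} + 4 e^{x}.
Matching coefficients of the independent functions:
  [e^{x} e^{y}]:  - A B = -6
  [e^{x}]:  2 A = 4
  [e^{2 x}]:  - A^{2} = -4
Solving: A = 2, B = 3.
Check against the point condition:
  u(0, 0) = 5  ⟹  A + B = 5  ✓
Hence u(x, y) = 2 e^{x} + 3 e^{y}.

Answer: u(x, y) = 2 e^{x} + 3 e^{y}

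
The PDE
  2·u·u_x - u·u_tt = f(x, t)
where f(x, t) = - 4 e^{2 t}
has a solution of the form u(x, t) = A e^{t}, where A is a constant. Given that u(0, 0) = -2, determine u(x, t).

Substitute the ansatz u = A e^{t} into the left-hand side.
Derivatives of the ansatz:
  u_x = 0
  u_tt = A e^{t}
Term by term:
  2·u·u_x = 0
  -u·u_tt = - A^{2} e^{2 t}
So the left-hand side equals
  - A^{2} e^{2 t}
This must equal f(x, t) = - 4 e^{2 t} identically.
Matching coefficients of the independent functions:
  [e^{2 t}]:  - A^{2} = -4
These equations allow (A) = (-2) or (2).
Impose the point condition(s):
  u(0, 0) = -2  ⟹  A = -2
Only A = -2 satisfies everything.
Hence u(x, t) = - 2 e^{t}.

Answer: u(x, t) = - 2 e^{t}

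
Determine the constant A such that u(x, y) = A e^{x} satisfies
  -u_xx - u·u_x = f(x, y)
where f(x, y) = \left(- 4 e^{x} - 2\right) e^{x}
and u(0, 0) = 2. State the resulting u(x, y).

Substitute the ansatz u = A e^{x} into the left-hand side.
Derivatives of the ansatz:
  u_xx = A e^{x}
  u_x = A e^{x}
Term by term:
  -u_xx = - A e^{x}
  -u·u_x = - A^{2} e^{2 x}
So the left-hand side equals
  - A^{2} e^{2 x} - A e^{x}
This must equal f(x, y) = \left(- 4 e^{x} - 2\right) e^{x} identically.
Matching coefficients of the independent functions:
  [e^{x}]:  - A = -2
  [e^{2 x}]:  - A^{2} = -4
Solving: A = 2.
Check against the point condition:
  u(0, 0) = 2  ⟹  A = 2  ✓
Hence u(x, y) = 2 e^{x}.

Answer: u(x, y) = 2 e^{x}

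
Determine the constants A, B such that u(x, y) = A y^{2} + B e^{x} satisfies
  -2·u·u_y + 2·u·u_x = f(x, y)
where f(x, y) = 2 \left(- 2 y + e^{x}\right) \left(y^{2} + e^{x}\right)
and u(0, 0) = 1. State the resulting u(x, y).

Substitute the ansatz u = A y^{2} + B e^{x} into the left-hand side.
Derivatives of the ansatz:
  u_y = 2 A y
  u_x = B e^{x}
Term by term:
  -2·u·u_y = - 4 A^{2} y^{3} - 4 A B y e^{x}
  2·u·u_x = 2 A B y^{2} e^{x} + 2 B^{2} e^{2 x}
So the left-hand side equals
  - 4 A^{2} y^{3} + 2 A B y^{2} e^{x} - 4 A B y e^{x} + 2 B^{2} e^{2 x}
This must equal f(x, y) identically; expanded, f = - 4 y^{3} + 2 y^{2} e^{x} - 4 y e^{x} + 2 e^{2 x}.
Matching coefficients of the independent functions:
  [y^{3}]:  - 4 A^{2} = -4
  [y e^{x}]:  - 4 A B = -4
  [y^{2} e^{x}]:  2 A B = 2
  [e^{2 x}]:  2 B^{2} = 2
These equations allow (A, B) = (-1, -1) or (1, 1).
Impose the point condition(s):
  u(0, 0) = 1  ⟹  B = 1
Only A = 1, B = 1 satisfies everything.
Hence u(x, y) = y^{2} + e^{x}.

Answer: u(x, y) = y^{2} + e^{x}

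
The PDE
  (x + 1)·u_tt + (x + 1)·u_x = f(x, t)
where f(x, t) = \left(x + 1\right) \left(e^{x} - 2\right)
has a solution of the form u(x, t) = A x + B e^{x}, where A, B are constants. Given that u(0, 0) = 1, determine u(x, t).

Substitute the ansatz u = A x + B e^{x} into the left-hand side.
Derivatives of the ansatz:
  u_tt = 0
  u_x = A + B e^{x}
Term by term:
  (x + 1)·u_tt = 0
  (x + 1)·u_x = A x + A + B x e^{x} + B e^{x}
So the left-hand side equals
  A x + A + B x e^{x} + B e^{x}
This must equal f(x, t) identically; expanded, f = x e^{x} - 2 x + e^{x} - 2.
Matching coefficients of the independent functions:
  [constant term, x]:  A = -2
  [x e^{x}, e^{x}]:  B = 1
Solving: A = -2, B = 1.
Check against the point condition:
  u(0, 0) = 1  ⟹  B = 1  ✓
Hence u(x, t) = - 2 x + e^{x}.

Answer: u(x, t) = - 2 x + e^{x}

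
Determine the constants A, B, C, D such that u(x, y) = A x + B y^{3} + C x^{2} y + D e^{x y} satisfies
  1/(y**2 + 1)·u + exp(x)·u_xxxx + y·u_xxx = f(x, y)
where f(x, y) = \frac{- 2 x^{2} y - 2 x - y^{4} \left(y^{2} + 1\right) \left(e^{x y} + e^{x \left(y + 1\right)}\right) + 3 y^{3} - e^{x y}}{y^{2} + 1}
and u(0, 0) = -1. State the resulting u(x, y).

Substitute the ansatz u = A x + B y^{3} + C x^{2} y + D e^{x y} into the left-hand side.
Derivatives of the ansatz:
  u_xxxx = D y^{4} e^{x y}
  u_xxx = D y^{3} e^{x y}
Term by term:
  1/(y**2 + 1)·u = \frac{A x}{y^{2} + 1} + \frac{B y^{3}}{y^{2} + 1} + \frac{C x^{2} y}{y^{2} + 1} + \frac{D e^{x y}}{y^{2} + 1}
  exp(x)·u_xxxx = D y^{4} e^{x} e^{x y}
  y·u_xxx = D y^{4} e^{x y}
So the left-hand side equals
  \frac{A x}{y^{2} + 1} + \frac{B y^{3}}{y^{2} + 1} + \frac{C x^{2} y}{y^{2} + 1} + D y^{4} e^{x} e^{x y} + D y^{4} e^{x y} + \frac{D e^{x y}}{y^{2} + 1}
This must equal f(x, y) identically; expanded, f = - \frac{2 x^{2} y}{y^{2} + 1} - \frac{2 x}{y^{2} + 1} - y^{4} e^{x} e^{x y} - y^{4} e^{x y} + \frac{3 y^{3}}{y^{2} + 1} - \frac{e^{x y}}{y^{2} + 1}.
Matching coefficients of the independent functions:
  [\frac{x}{y^{2} + 1}]:  A = -2
  [\frac{y^{3}}{y^{2} + 1}]:  B = 3
  [y^{4} e^{x y}, \frac{e^{x y}}{y^{2} + 1}, y^{4} e^{x} e^{x y}]:  D = -1
  [\frac{x^{2} y}{y^{2} + 1}]:  C = -2
Solving: A = -2, B = 3, C = -2, D = -1.
Check against the point condition:
  u(0, 0) = -1  ⟹  D = -1  ✓
Hence u(x, y) = - 2 x^{2} y - 2 x + 3 y^{3} - e^{x y}.

Answer: u(x, y) = - 2 x^{2} y - 2 x + 3 y^{3} - e^{x y}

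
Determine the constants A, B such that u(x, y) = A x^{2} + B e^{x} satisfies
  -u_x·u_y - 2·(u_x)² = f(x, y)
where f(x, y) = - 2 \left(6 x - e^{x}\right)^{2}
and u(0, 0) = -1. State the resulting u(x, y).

Answer: u(x, y) = 3 x^{2} - e^{x}

Derivation:
Substitute the ansatz u = A x^{2} + B e^{x} into the left-hand side.
Derivatives of the ansatz:
  u_x = 2 A x + B e^{x}
  u_y = 0
Term by term:
  -u_x·u_y = 0
  -2·(u_x)² = - 8 A^{2} x^{2} - 8 A B x e^{x} - 2 B^{2} e^{2 x}
So the left-hand side equals
  - 8 A^{2} x^{2} - 8 A B x e^{x} - 2 B^{2} e^{2 x}
This must equal f(x, y) identically; expanded, f = - 72 x^{2} + 24 x e^{x} - 2 e^{2 x}.
Matching coefficients of the independent functions:
  [x^{2}]:  - 8 A^{2} = -72
  [x e^{x}]:  - 8 A B = 24
  [e^{2 x}]:  - 2 B^{2} = -2
These equations allow (A, B) = (-3, 1) or (3, -1).
Impose the point condition(s):
  u(0, 0) = -1  ⟹  B = -1
Only A = 3, B = -1 satisfies everything.
Hence u(x, y) = 3 x^{2} - e^{x}.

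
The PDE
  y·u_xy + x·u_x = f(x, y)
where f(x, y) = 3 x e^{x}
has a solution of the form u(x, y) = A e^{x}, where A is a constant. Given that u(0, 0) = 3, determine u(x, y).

Substitute the ansatz u = A e^{x} into the left-hand side.
Derivatives of the ansatz:
  u_xy = 0
  u_x = A e^{x}
Term by term:
  y·u_xy = 0
  x·u_x = A x e^{x}
So the left-hand side equals
  A x e^{x}
This must equal f(x, y) = 3 x e^{x} identically.
Matching coefficients of the independent functions:
  [x e^{x}]:  A = 3
Solving: A = 3.
Check against the point condition:
  u(0, 0) = 3  ⟹  A = 3  ✓
Hence u(x, y) = 3 e^{x}.

Answer: u(x, y) = 3 e^{x}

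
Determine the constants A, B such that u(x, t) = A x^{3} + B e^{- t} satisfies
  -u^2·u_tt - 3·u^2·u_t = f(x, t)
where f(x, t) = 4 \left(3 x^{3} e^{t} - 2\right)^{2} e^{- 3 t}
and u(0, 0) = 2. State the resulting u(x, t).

Substitute the ansatz u = A x^{3} + B e^{- t} into the left-hand side.
Derivatives of the ansatz:
  u_tt = B e^{- t}
  u_t = - B e^{- t}
Term by term:
  -u^2·u_tt = - A^{2} B x^{6} e^{- t} - 2 A B^{2} x^{3} e^{- 2 t} - B^{3} e^{- 3 t}
  -3·u^2·u_t = 3 A^{2} B x^{6} e^{- t} + 6 A B^{2} x^{3} e^{- 2 t} + 3 B^{3} e^{- 3 t}
So the left-hand side equals
  2 A^{2} B x^{6} e^{- t} + 4 A B^{2} x^{3} e^{- 2 t} + 2 B^{3} e^{- 3 t}
This must equal f(x, t) identically; expanded, f = 36 x^{6} e^{- t} - 48 x^{3} e^{- 2 t} + 16 e^{- 3 t}.
Matching coefficients of the independent functions:
  [x^{3} e^{- 2 t}]:  4 A B^{2} = -48
  [x^{6} e^{- t}]:  2 A^{2} B = 36
  [e^{- 3 t}]:  2 B^{3} = 16
Solving: A = -3, B = 2.
Check against the point condition:
  u(0, 0) = 2  ⟹  B = 2  ✓
Hence u(x, t) = - 3 x^{3} + 2 e^{- t}.

Answer: u(x, t) = - 3 x^{3} + 2 e^{- t}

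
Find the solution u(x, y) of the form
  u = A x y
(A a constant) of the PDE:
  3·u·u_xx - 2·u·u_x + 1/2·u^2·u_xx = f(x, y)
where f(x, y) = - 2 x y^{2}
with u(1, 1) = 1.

Substitute the ansatz u = A x y into the left-hand side.
Derivatives of the ansatz:
  u_xx = 0
  u_x = A y
Term by term:
  3·u·u_xx = 0
  -2·u·u_x = - 2 A^{2} x y^{2}
  1/2·u^2·u_xx = 0
So the left-hand side equals
  - 2 A^{2} x y^{2}
This must equal f(x, y) = - 2 x y^{2} identically.
Matching coefficients of the independent functions:
  [x y^{2}]:  - 2 A^{2} = -2
These equations allow (A) = (-1) or (1).
Impose the point condition(s):
  u(1, 1) = 1  ⟹  A = 1
Only A = 1 satisfies everything.
Hence u(x, y) = x y.

Answer: u(x, y) = x y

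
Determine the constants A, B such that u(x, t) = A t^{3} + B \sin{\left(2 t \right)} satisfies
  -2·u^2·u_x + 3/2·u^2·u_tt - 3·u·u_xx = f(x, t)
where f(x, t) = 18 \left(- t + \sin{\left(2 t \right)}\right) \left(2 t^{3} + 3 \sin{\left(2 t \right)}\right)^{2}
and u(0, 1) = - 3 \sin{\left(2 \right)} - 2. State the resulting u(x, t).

Answer: u(x, t) = - 2 t^{3} - 3 \sin{\left(2 t \right)}

Derivation:
Substitute the ansatz u = A t^{3} + B \sin{\left(2 t \right)} into the left-hand side.
Derivatives of the ansatz:
  u_x = 0
  u_tt = 6 A t - 4 B \sin{\left(2 t \right)}
  u_xx = 0
Term by term:
  -2·u^2·u_x = 0
  3/2·u^2·u_tt = 9 A^{3} t^{7} - 6 A^{2} B t^{6} \sin{\left(2 t \right)} + 18 A^{2} B t^{4} \sin{\left(2 t \right)} - 12 A B^{2} t^{3} \sin^{2}{\left(2 t \right)} + 9 A B^{2} t \sin^{2}{\left(2 t \right)} - 6 B^{3} \sin^{3}{\left(2 t \right)}
  -3·u·u_xx = 0
So the left-hand side equals
  9 A^{3} t^{7} - 6 A^{2} B t^{6} \sin{\left(2 t \right)} + 18 A^{2} B t^{4} \sin{\left(2 t \right)} - 12 A B^{2} t^{3} \sin^{2}{\left(2 t \right)} + 9 A B^{2} t \sin^{2}{\left(2 t \right)} - 6 B^{3} \sin^{3}{\left(2 t \right)}
This must equal f(x, t) identically; expanded, f = - 72 t^{7} + 72 t^{6} \sin{\left(2 t \right)} - 216 t^{4} \sin{\left(2 t \right)} + 216 t^{3} \sin^{2}{\left(2 t \right)} - 162 t \sin^{2}{\left(2 t \right)} + 162 \sin^{3}{\left(2 t \right)}.
Matching coefficients of the independent functions:
  [t^{7}]:  9 A^{3} = -72
  [t \sin^{2}{\left(2 t \right)}]:  9 A B^{2} = -162
  [t^{3} \sin^{2}{\left(2 t \right)}]:  - 12 A B^{2} = 216
  [t^{4} \sin{\left(2 t \right)}]:  18 A^{2} B = -216
  [t^{6} \sin{\left(2 t \right)}]:  - 6 A^{2} B = 72
  [\sin^{3}{\left(2 t \right)}]:  - 6 B^{3} = 162
Solving: A = -2, B = -3.
Check against the point condition:
  u(0, 1) = - 3 \sin{\left(2 \right)} - 2  ⟹  A + B \sin{\left(2 \right)} = - 3 \sin{\left(2 \right)} - 2  ✓
Hence u(x, t) = - 2 t^{3} - 3 \sin{\left(2 t \right)}.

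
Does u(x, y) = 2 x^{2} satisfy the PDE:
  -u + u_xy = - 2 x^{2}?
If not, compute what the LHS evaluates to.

Answer: Yes

Derivation:
Evaluate each term of the left-hand side for u = 2 x^{2}.
Derivatives:
  u_xy = 0
Terms:
  -u = - 2 x^{2}
  u_xy = 0
Sum: LHS = - 2 x^{2}
This is exactly the given right-hand side, so u is a solution.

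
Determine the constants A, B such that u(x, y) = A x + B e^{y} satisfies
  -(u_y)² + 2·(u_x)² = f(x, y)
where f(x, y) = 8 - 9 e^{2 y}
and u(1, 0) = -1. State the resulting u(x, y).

Substitute the ansatz u = A x + B e^{y} into the left-hand side.
Derivatives of the ansatz:
  u_y = B e^{y}
  u_x = A
Term by term:
  -(u_y)² = - B^{2} e^{2 y}
  2·(u_x)² = 2 A^{2}
So the left-hand side equals
  2 A^{2} - B^{2} e^{2 y}
This must equal f(x, y) = 8 - 9 e^{2 y} identically.
Matching coefficients of the independent functions:
  [constant term]:  2 A^{2} = 8
  [e^{2 y}]:  - B^{2} = -9
These equations allow (A, B) = (-2, -3) or (-2, 3) or (2, -3) or (2, 3).
Impose the point condition(s):
  u(1, 0) = -1  ⟹  A + B = -1
Only A = 2, B = -3 satisfies everything.
Hence u(x, y) = 2 x - 3 e^{y}.

Answer: u(x, y) = 2 x - 3 e^{y}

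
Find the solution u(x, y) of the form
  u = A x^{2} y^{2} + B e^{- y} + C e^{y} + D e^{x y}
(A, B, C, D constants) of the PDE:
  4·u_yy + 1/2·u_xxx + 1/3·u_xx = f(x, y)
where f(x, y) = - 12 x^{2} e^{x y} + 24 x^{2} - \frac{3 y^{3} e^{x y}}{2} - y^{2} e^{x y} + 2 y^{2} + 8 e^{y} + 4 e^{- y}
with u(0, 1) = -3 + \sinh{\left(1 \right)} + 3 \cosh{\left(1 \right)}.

Answer: u(x, y) = 3 x^{2} y^{2} + 2 e^{y} - 3 e^{x y} + e^{- y}

Derivation:
Substitute the ansatz u = A x^{2} y^{2} + B e^{- y} + C e^{y} + D e^{x y} into the left-hand side.
Derivatives of the ansatz:
  u_yy = 2 A x^{2} + B e^{- y} + C e^{y} + D x^{2} e^{x y}
  u_xxx = D y^{3} e^{x y}
  u_xx = 2 A y^{2} + D y^{2} e^{x y}
Term by term:
  4·u_yy = 8 A x^{2} + 4 B e^{- y} + 4 C e^{y} + 4 D x^{2} e^{x y}
  1/2·u_xxx = \frac{D y^{3} e^{x y}}{2}
  1/3·u_xx = \frac{2 A y^{2}}{3} + \frac{D y^{2} e^{x y}}{3}
So the left-hand side equals
  8 A x^{2} + \frac{2 A y^{2}}{3} + 4 B e^{- y} + 4 C e^{y} + 4 D x^{2} e^{x y} + \frac{D y^{3} e^{x y}}{2} + \frac{D y^{2} e^{x y}}{3}
This must equal f(x, y) = - 12 x^{2} e^{x y} + 24 x^{2} - \frac{3 y^{3} e^{x y}}{2} - y^{2} e^{x y} + 2 y^{2} + 8 e^{y} + 4 e^{- y} identically.
Matching coefficients of the independent functions:
  [x^{2}]:  8 A = 24
  [y^{2}]:  \frac{2 A}{3} = 2
  [x^{2} e^{x y}]:  4 D = -12
  [y^{2} e^{x y}]:  \frac{D}{3} = -1
  [y^{3} e^{x y}]:  \frac{D}{2} = - \frac{3}{2}
  [e^{- y}]:  4 B = 4
  [e^{y}]:  4 C = 8
Solving: A = 3, B = 1, C = 2, D = -3.
Check against the point condition:
  u(0, 1) = -3 + \sinh{\left(1 \right)} + 3 \cosh{\left(1 \right)}  ⟹  \frac{B}{e} + e C + D = -3 + \sinh{\left(1 \right)} + 3 \cosh{\left(1 \right)}  ✓
Hence u(x, y) = 3 x^{2} y^{2} + 2 e^{y} - 3 e^{x y} + e^{- y}.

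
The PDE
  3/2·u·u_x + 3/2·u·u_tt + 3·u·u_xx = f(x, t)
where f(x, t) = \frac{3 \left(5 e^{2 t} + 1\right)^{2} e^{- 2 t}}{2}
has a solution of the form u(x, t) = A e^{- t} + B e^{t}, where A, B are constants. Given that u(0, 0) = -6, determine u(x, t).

Answer: u(x, t) = - 5 e^{t} - e^{- t}

Derivation:
Substitute the ansatz u = A e^{- t} + B e^{t} into the left-hand side.
Derivatives of the ansatz:
  u_x = 0
  u_tt = A e^{- t} + B e^{t}
  u_xx = 0
Term by term:
  3/2·u·u_x = 0
  3/2·u·u_tt = \frac{3 A^{2} e^{- 2 t}}{2} + 3 A B + \frac{3 B^{2} e^{2 t}}{2}
  3·u·u_xx = 0
So the left-hand side equals
  \frac{3 A^{2} e^{- 2 t}}{2} + 3 A B + \frac{3 B^{2} e^{2 t}}{2}
This must equal f(x, t) identically; expanded, f = \frac{75 e^{2 t}}{2} + 15 + \frac{3 e^{- 2 t}}{2}.
Matching coefficients of the independent functions:
  [constant term]:  3 A B = 15
  [e^{- 2 t}]:  \frac{3 A^{2}}{2} = \frac{3}{2}
  [e^{2 t}]:  \frac{3 B^{2}}{2} = \frac{75}{2}
These equations allow (A, B) = (-1, -5) or (1, 5).
Impose the point condition(s):
  u(0, 0) = -6  ⟹  A + B = -6
Only A = -1, B = -5 satisfies everything.
Hence u(x, t) = - 5 e^{t} - e^{- t}.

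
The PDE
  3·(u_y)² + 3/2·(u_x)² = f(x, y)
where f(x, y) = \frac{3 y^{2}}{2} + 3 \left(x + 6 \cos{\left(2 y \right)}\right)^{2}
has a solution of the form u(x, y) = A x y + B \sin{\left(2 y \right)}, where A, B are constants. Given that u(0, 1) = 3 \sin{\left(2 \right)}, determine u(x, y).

Answer: u(x, y) = x y + 3 \sin{\left(2 y \right)}

Derivation:
Substitute the ansatz u = A x y + B \sin{\left(2 y \right)} into the left-hand side.
Derivatives of the ansatz:
  u_y = A x + 2 B \cos{\left(2 y \right)}
  u_x = A y
Term by term:
  3·(u_y)² = 3 A^{2} x^{2} + 12 A B x \cos{\left(2 y \right)} + 12 B^{2} \cos^{2}{\left(2 y \right)}
  3/2·(u_x)² = \frac{3 A^{2} y^{2}}{2}
So the left-hand side equals
  3 A^{2} x^{2} + \frac{3 A^{2} y^{2}}{2} + 12 A B x \cos{\left(2 y \right)} + 12 B^{2} \cos^{2}{\left(2 y \right)}
This must equal f(x, y) identically; expanded, f = 3 x^{2} + 36 x \cos{\left(2 y \right)} + \frac{3 y^{2}}{2} + 108 \cos^{2}{\left(2 y \right)}.
Matching coefficients of the independent functions:
  [x^{2}]:  3 A^{2} = 3
  [y^{2}]:  \frac{3 A^{2}}{2} = \frac{3}{2}
  [x \cos{\left(2 y \right)}]:  12 A B = 36
  [\cos^{2}{\left(2 y \right)}]:  12 B^{2} = 108
These equations allow (A, B) = (-1, -3) or (1, 3).
Impose the point condition(s):
  u(0, 1) = 3 \sin{\left(2 \right)}  ⟹  B \sin{\left(2 \right)} = 3 \sin{\left(2 \right)}
Only A = 1, B = 3 satisfies everything.
Hence u(x, y) = x y + 3 \sin{\left(2 y \right)}.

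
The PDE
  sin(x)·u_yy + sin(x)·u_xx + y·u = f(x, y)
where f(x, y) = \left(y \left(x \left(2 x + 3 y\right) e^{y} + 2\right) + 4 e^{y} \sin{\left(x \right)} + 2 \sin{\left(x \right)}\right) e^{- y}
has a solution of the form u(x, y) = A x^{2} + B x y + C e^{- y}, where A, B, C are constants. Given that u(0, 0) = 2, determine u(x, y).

Substitute the ansatz u = A x^{2} + B x y + C e^{- y} into the left-hand side.
Derivatives of the ansatz:
  u_yy = C e^{- y}
  u_xx = 2 A
Term by term:
  sin(x)·u_yy = C e^{- y} \sin{\left(x \right)}
  sin(x)·u_xx = 2 A \sin{\left(x \right)}
  y·u = A x^{2} y + B x y^{2} + C y e^{- y}
So the left-hand side equals
  A x^{2} y + 2 A \sin{\left(x \right)} + B x y^{2} + C y e^{- y} + C e^{- y} \sin{\left(x \right)}
This must equal f(x, y) identically; expanded, f = 2 x^{2} y + 3 x y^{2} + 2 y e^{- y} + 4 \sin{\left(x \right)} + 2 e^{- y} \sin{\left(x \right)}.
Matching coefficients of the independent functions:
  [x y^{2}]:  B = 3
  [x^{2} y]:  A = 2
  [y e^{- y}, e^{- y} \sin{\left(x \right)}]:  C = 2
  [\sin{\left(x \right)}]:  2 A = 4
Solving: A = 2, B = 3, C = 2.
Check against the point condition:
  u(0, 0) = 2  ⟹  C = 2  ✓
Hence u(x, y) = 2 x^{2} + 3 x y + 2 e^{- y}.

Answer: u(x, y) = 2 x^{2} + 3 x y + 2 e^{- y}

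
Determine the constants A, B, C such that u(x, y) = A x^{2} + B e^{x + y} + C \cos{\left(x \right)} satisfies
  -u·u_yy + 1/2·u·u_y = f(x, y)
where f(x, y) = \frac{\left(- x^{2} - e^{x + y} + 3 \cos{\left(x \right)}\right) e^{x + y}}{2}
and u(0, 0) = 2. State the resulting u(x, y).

Substitute the ansatz u = A x^{2} + B e^{x + y} + C \cos{\left(x \right)} into the left-hand side.
Derivatives of the ansatz:
  u_yy = B e^{x} e^{y}
  u_y = B e^{x} e^{y}
Term by term:
  -u·u_yy = - A B x^{2} e^{x} e^{y} - B^{2} e^{2 x} e^{2 y} - B C e^{x} e^{y} \cos{\left(x \right)}
  1/2·u·u_y = \frac{A B x^{2} e^{x} e^{y}}{2} + \frac{B^{2} e^{2 x} e^{2 y}}{2} + \frac{B C e^{x} e^{y} \cos{\left(x \right)}}{2}
So the left-hand side equals
  - \frac{A B x^{2} e^{x} e^{y}}{2} - \frac{B^{2} e^{2 x} e^{2 y}}{2} - \frac{B C e^{x} e^{y} \cos{\left(x \right)}}{2}
This must equal f(x, y) identically; expanded, f = - \frac{x^{2} e^{x} e^{y}}{2} - \frac{e^{2 x} e^{2 y}}{2} + \frac{3 e^{x} e^{y} \cos{\left(x \right)}}{2}.
Matching coefficients of the independent functions:
  [e^{2 x} e^{2 y}]:  - \frac{B^{2}}{2} = - \frac{1}{2}
  [x^{2} e^{x} e^{y}]:  - \frac{A B}{2} = - \frac{1}{2}
  [e^{x} e^{y} \cos{\left(x \right)}]:  - \frac{B C}{2} = \frac{3}{2}
These equations allow (A, B, C) = (-1, -1, 3) or (1, 1, -3).
Impose the point condition(s):
  u(0, 0) = 2  ⟹  B + C = 2
Only A = -1, B = -1, C = 3 satisfies everything.
Hence u(x, y) = - x^{2} - e^{x + y} + 3 \cos{\left(x \right)}.

Answer: u(x, y) = - x^{2} - e^{x + y} + 3 \cos{\left(x \right)}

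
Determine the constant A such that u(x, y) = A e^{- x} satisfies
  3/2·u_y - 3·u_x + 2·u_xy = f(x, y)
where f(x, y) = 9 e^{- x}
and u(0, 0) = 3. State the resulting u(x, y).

Substitute the ansatz u = A e^{- x} into the left-hand side.
Derivatives of the ansatz:
  u_y = 0
  u_x = - A e^{- x}
  u_xy = 0
Term by term:
  3/2·u_y = 0
  -3·u_x = 3 A e^{- x}
  2·u_xy = 0
So the left-hand side equals
  3 A e^{- x}
This must equal f(x, y) = 9 e^{- x} identically.
Matching coefficients of the independent functions:
  [e^{- x}]:  3 A = 9
Solving: A = 3.
Check against the point condition:
  u(0, 0) = 3  ⟹  A = 3  ✓
Hence u(x, y) = 3 e^{- x}.

Answer: u(x, y) = 3 e^{- x}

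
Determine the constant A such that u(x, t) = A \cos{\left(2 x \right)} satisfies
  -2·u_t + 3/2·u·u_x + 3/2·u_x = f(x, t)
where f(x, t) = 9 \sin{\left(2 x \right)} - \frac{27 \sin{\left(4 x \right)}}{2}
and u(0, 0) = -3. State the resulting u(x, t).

Substitute the ansatz u = A \cos{\left(2 x \right)} into the left-hand side.
Derivatives of the ansatz:
  u_t = 0
  u_x = - 2 A \sin{\left(2 x \right)}
Term by term:
  -2·u_t = 0
  3/2·u·u_x = - 3 A^{2} \sin{\left(2 x \right)} \cos{\left(2 x \right)}
  3/2·u_x = - 3 A \sin{\left(2 x \right)}
So the left-hand side equals
  - 3 A^{2} \sin{\left(2 x \right)} \cos{\left(2 x \right)} - 3 A \sin{\left(2 x \right)}
This must equal f(x, t) identically; expanded, f = - 27 \sin{\left(2 x \right)} \cos{\left(2 x \right)} + 9 \sin{\left(2 x \right)}.
Matching coefficients of the independent functions:
  [\sin{\left(2 x \right)} \cos{\left(2 x \right)}]:  - 3 A^{2} = -27
  [\sin{\left(2 x \right)}]:  - 3 A = 9
Solving: A = -3.
Check against the point condition:
  u(0, 0) = -3  ⟹  A = -3  ✓
Hence u(x, t) = - 3 \cos{\left(2 x \right)}.

Answer: u(x, t) = - 3 \cos{\left(2 x \right)}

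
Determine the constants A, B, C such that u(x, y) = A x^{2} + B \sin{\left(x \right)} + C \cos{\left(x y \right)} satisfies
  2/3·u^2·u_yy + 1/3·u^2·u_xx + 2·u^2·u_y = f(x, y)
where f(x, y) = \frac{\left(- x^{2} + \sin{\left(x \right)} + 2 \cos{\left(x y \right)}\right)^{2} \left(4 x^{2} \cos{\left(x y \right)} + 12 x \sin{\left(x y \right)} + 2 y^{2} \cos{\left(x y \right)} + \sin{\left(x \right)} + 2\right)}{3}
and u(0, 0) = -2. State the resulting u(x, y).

Answer: u(x, y) = x^{2} - \sin{\left(x \right)} - 2 \cos{\left(x y \right)}

Derivation:
Substitute the ansatz u = A x^{2} + B \sin{\left(x \right)} + C \cos{\left(x y \right)} into the left-hand side.
Derivatives of the ansatz:
  u_yy = - C x^{2} \cos{\left(x y \right)}
  u_xx = 2 A - B \sin{\left(x \right)} - C y^{2} \cos{\left(x y \right)}
  u_y = - C x \sin{\left(x y \right)}
Term by term:
  2/3·u^2·u_yy = - \frac{2 A^{2} C x^{6} \cos{\left(x y \right)}}{3} - \frac{4 A B C x^{4} \sin{\left(x \right)} \cos{\left(x y \right)}}{3} - \frac{4 A C^{2} x^{4} \cos^{2}{\left(x y \right)}}{3} - \frac{2 B^{2} C x^{2} \sin^{2}{\left(x \right)} \cos{\left(x y \right)}}{3} - \frac{4 B C^{2} x^{2} \sin{\left(x \right)} \cos^{2}{\left(x y \right)}}{3} - \frac{2 C^{3} x^{2} \cos^{3}{\left(x y \right)}}{3}
  1/3·u^2·u_xx = \frac{2 A^{3} x^{4}}{3} - \frac{A^{2} B x^{4} \sin{\left(x \right)}}{3} + \frac{4 A^{2} B x^{2} \sin{\left(x \right)}}{3} - \frac{A^{2} C x^{4} y^{2} \cos{\left(x y \right)}}{3} + \frac{4 A^{2} C x^{2} \cos{\left(x y \right)}}{3} - \frac{2 A B^{2} x^{2} \sin^{2}{\left(x \right)}}{3} + \frac{2 A B^{2} \sin^{2}{\left(x \right)}}{3} - \frac{2 A B C x^{2} y^{2} \sin{\left(x \right)} \cos{\left(x y \right)}}{3} - \frac{2 A B C x^{2} \sin{\left(x \right)} \cos{\left(x y \right)}}{3} + \frac{4 A B C \sin{\left(x \right)} \cos{\left(x y \right)}}{3} - \frac{2 A C^{2} x^{2} y^{2} \cos^{2}{\left(x y \right)}}{3} + \frac{2 A C^{2} \cos^{2}{\left(x y \right)}}{3} - \frac{B^{3} \sin^{3}{\left(x \right)}}{3} - \frac{B^{2} C y^{2} \sin^{2}{\left(x \right)} \cos{\left(x y \right)}}{3} - \frac{2 B^{2} C \sin^{2}{\left(x \right)} \cos{\left(x y \right)}}{3} - \frac{2 B C^{2} y^{2} \sin{\left(x \right)} \cos^{2}{\left(x y \right)}}{3} - \frac{B C^{2} \sin{\left(x \right)} \cos^{2}{\left(x y \right)}}{3} - \frac{C^{3} y^{2} \cos^{3}{\left(x y \right)}}{3}
  2·u^2·u_y = - 2 A^{2} C x^{5} \sin{\left(x y \right)} - 4 A B C x^{3} \sin{\left(x \right)} \sin{\left(x y \right)} - 4 A C^{2} x^{3} \sin{\left(x y \right)} \cos{\left(x y \right)} - 2 B^{2} C x \sin^{2}{\left(x \right)} \sin{\left(x y \right)} - 4 B C^{2} x \sin{\left(x \right)} \sin{\left(x y \right)} \cos{\left(x y \right)} - 2 C^{3} x \sin{\left(x y \right)} \cos^{2}{\left(x y \right)}
Sum these and collect like terms in the independent variables.
This must equal f(x, y) identically; expanded, f = \frac{4 x^{6} \cos{\left(x y \right)}}{3} + 4 x^{5} \sin{\left(x y \right)} + \frac{2 x^{4} y^{2} \cos{\left(x y \right)}}{3} - \frac{8 x^{4} \sin{\left(x \right)} \cos{\left(x y \right)}}{3} + \frac{x^{4} \sin{\left(x \right)}}{3} - \frac{16 x^{4} \cos^{2}{\left(x y \right)}}{3} + \frac{2 x^{4}}{3} - 8 x^{3} \sin{\left(x \right)} \sin{\left(x y \right)} - 16 x^{3} \sin{\left(x y \right)} \cos{\left(x y \right)} - \frac{4 x^{2} y^{2} \sin{\left(x \right)} \cos{\left(x y \right)}}{3} - \frac{8 x^{2} y^{2} \cos^{2}{\left(x y \right)}}{3} + \frac{4 x^{2} \sin^{2}{\left(x \right)} \cos{\left(x y \right)}}{3} - \frac{2 x^{2} \sin^{2}{\left(x \right)}}{3} + \frac{16 x^{2} \sin{\left(x \right)} \cos^{2}{\left(x y \right)}}{3} - \frac{4 x^{2} \sin{\left(x \right)} \cos{\left(x y \right)}}{3} - \frac{4 x^{2} \sin{\left(x \right)}}{3} + \frac{16 x^{2} \cos^{3}{\left(x y \right)}}{3} - \frac{8 x^{2} \cos{\left(x y \right)}}{3} + 4 x \sin^{2}{\left(x \right)} \sin{\left(x y \right)} + 16 x \sin{\left(x \right)} \sin{\left(x y \right)} \cos{\left(x y \right)} + 16 x \sin{\left(x y \right)} \cos^{2}{\left(x y \right)} + \frac{2 y^{2} \sin^{2}{\left(x \right)} \cos{\left(x y \right)}}{3} + \frac{8 y^{2} \sin{\left(x \right)} \cos^{2}{\left(x y \right)}}{3} + \frac{8 y^{2} \cos^{3}{\left(x y \right)}}{3} + \frac{\sin^{3}{\left(x \right)}}{3} + \frac{4 \sin^{2}{\left(x \right)} \cos{\left(x y \right)}}{3} + \frac{2 \sin^{2}{\left(x \right)}}{3} + \frac{4 \sin{\left(x \right)} \cos^{2}{\left(x y \right)}}{3} + \frac{8 \sin{\left(x \right)} \cos{\left(x y \right)}}{3} + \frac{8 \cos^{2}{\left(x y \right)}}{3}.
Matching coefficients of the independent functions:
(each divided by its leading coefficient; functions giving the same equation are listed together)
  [x^{4}]:  A^{3} - 1 = 0
  [x^{2} \sin{\left(x \right)}, x^{4} \sin{\left(x \right)}]:  A^{2} B + 1 = 0
  [x^{2} \sin^{2}{\left(x \right)}, \sin^{2}{\left(x \right)}]:  A B^{2} - 1 = 0
  [x^{2} \cos{\left(x y \right)}, x^{5} \sin{\left(x y \right)}, x^{6} \cos{\left(x y \right)}, …]:  A^{2} C + 2 = 0
  [x^{2} \cos^{3}{\left(x y \right)}, y^{2} \cos^{3}{\left(x y \right)}, x \sin{\left(x y \right)} \cos^{2}{\left(x y \right)}]:  C^{3} + 8 = 0
  [x^{4} \cos^{2}{\left(x y \right)}, x^{2} y^{2} \cos^{2}{\left(x y \right)}, x^{3} \sin{\left(x y \right)} \cos{\left(x y \right)}, …]:  A C^{2} - 4 = 0
  [\sin{\left(x \right)} \cos{\left(x y \right)}, x^{2} \sin{\left(x \right)} \cos{\left(x y \right)}, x^{3} \sin{\left(x \right)} \sin{\left(x y \right)}, …]:  A B C - 2 = 0
  [\sin{\left(x \right)} \cos^{2}{\left(x y \right)}, x^{2} \sin{\left(x \right)} \cos^{2}{\left(x y \right)}, y^{2} \sin{\left(x \right)} \cos^{2}{\left(x y \right)}, …]:  B C^{2} + 4 = 0
  [\sin^{2}{\left(x \right)} \cos{\left(x y \right)}, x \sin^{2}{\left(x \right)} \sin{\left(x y \right)}, x^{2} \sin^{2}{\left(x \right)} \cos{\left(x y \right)}, …]:  B^{2} C + 2 = 0
  [\sin^{3}{\left(x \right)}]:  B^{3} + 1 = 0
Solving: A = 1, B = -1, C = -2.
Check against the point condition:
  u(0, 0) = -2  ⟹  C = -2  ✓
Hence u(x, y) = x^{2} - \sin{\left(x \right)} - 2 \cos{\left(x y \right)}.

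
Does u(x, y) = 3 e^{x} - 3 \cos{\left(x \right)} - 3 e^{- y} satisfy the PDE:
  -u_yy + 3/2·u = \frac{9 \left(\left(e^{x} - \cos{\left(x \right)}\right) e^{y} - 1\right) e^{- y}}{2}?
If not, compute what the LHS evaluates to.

Evaluate each term of the left-hand side for u = 3 e^{x} - 3 \cos{\left(x \right)} - 3 e^{- y}.
Derivatives:
  u_yy = - 3 e^{- y}
Terms:
  -u_yy = 3 e^{- y}
  3/2·u = \frac{9 \left(\left(e^{x} - \cos{\left(x \right)}\right) e^{y} - 1\right) e^{- y}}{2}
Sum: LHS = \frac{3 \left(3 \left(e^{x} - \cos{\left(x \right)}\right) e^{y} - 1\right) e^{- y}}{2}
Given right-hand side: \frac{9 \left(\left(e^{x} - \cos{\left(x \right)}\right) e^{y} - 1\right) e^{- y}}{2}. Difference LHS − RHS = 3 e^{- y} ≠ 0, so u is not a solution.

Answer: No, the LHS evaluates to \frac{3 \left(3 \left(e^{x} - \cos{\left(x \right)}\right) e^{y} - 1\right) e^{- y}}{2}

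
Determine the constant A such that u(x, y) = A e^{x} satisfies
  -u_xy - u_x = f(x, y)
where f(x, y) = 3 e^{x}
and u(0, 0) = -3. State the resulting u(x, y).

Substitute the ansatz u = A e^{x} into the left-hand side.
Derivatives of the ansatz:
  u_xy = 0
  u_x = A e^{x}
Term by term:
  -u_xy = 0
  -u_x = - A e^{x}
So the left-hand side equals
  - A e^{x}
This must equal f(x, y) = 3 e^{x} identically.
Matching coefficients of the independent functions:
  [e^{x}]:  - A = 3
Solving: A = -3.
Check against the point condition:
  u(0, 0) = -3  ⟹  A = -3  ✓
Hence u(x, y) = - 3 e^{x}.

Answer: u(x, y) = - 3 e^{x}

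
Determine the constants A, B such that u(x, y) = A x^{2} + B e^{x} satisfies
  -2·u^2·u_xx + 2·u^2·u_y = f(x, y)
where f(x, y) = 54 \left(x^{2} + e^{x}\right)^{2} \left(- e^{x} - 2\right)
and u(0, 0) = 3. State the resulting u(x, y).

Substitute the ansatz u = A x^{2} + B e^{x} into the left-hand side.
Derivatives of the ansatz:
  u_xx = 2 A + B e^{x}
  u_y = 0
Term by term:
  -2·u^2·u_xx = - 4 A^{3} x^{4} - 2 A^{2} B x^{4} e^{x} - 8 A^{2} B x^{2} e^{x} - 4 A B^{2} x^{2} e^{2 x} - 4 A B^{2} e^{2 x} - 2 B^{3} e^{3 x}
  2·u^2·u_y = 0
So the left-hand side equals
  - 4 A^{3} x^{4} - 2 A^{2} B x^{4} e^{x} - 8 A^{2} B x^{2} e^{x} - 4 A B^{2} x^{2} e^{2 x} - 4 A B^{2} e^{2 x} - 2 B^{3} e^{3 x}
This must equal f(x, y) identically; expanded, f = - 54 x^{4} e^{x} - 108 x^{4} - 108 x^{2} e^{2 x} - 216 x^{2} e^{x} - 54 e^{3 x} - 108 e^{2 x}.
Matching coefficients of the independent functions:
  [x^{4}]:  - 4 A^{3} = -108
  [x^{2} e^{x}]:  - 8 A^{2} B = -216
  [x^{2} e^{2 x}, e^{2 x}]:  - 4 A B^{2} = -108
  [x^{4} e^{x}]:  - 2 A^{2} B = -54
  [e^{3 x}]:  - 2 B^{3} = -54
Solving: A = 3, B = 3.
Check against the point condition:
  u(0, 0) = 3  ⟹  B = 3  ✓
Hence u(x, y) = 3 x^{2} + 3 e^{x}.

Answer: u(x, y) = 3 x^{2} + 3 e^{x}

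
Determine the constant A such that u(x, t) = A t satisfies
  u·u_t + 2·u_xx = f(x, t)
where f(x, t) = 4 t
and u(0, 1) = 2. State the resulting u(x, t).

Substitute the ansatz u = A t into the left-hand side.
Derivatives of the ansatz:
  u_t = A
  u_xx = 0
Term by term:
  u·u_t = A^{2} t
  2·u_xx = 0
So the left-hand side equals
  A^{2} t
This must equal f(x, t) = 4 t identically.
Matching coefficients of the independent functions:
  [t]:  A^{2} = 4
These equations allow (A) = (-2) or (2).
Impose the point condition(s):
  u(0, 1) = 2  ⟹  A = 2
Only A = 2 satisfies everything.
Hence u(x, t) = 2 t.

Answer: u(x, t) = 2 t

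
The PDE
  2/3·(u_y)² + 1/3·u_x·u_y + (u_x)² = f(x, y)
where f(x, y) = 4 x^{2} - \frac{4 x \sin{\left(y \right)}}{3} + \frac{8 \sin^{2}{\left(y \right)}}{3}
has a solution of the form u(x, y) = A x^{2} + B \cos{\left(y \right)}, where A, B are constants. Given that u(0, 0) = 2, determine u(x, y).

Answer: u(x, y) = x^{2} + 2 \cos{\left(y \right)}

Derivation:
Substitute the ansatz u = A x^{2} + B \cos{\left(y \right)} into the left-hand side.
Derivatives of the ansatz:
  u_y = - B \sin{\left(y \right)}
  u_x = 2 A x
Term by term:
  2/3·(u_y)² = \frac{2 B^{2} \sin^{2}{\left(y \right)}}{3}
  1/3·u_x·u_y = - \frac{2 A B x \sin{\left(y \right)}}{3}
  (u_x)² = 4 A^{2} x^{2}
So the left-hand side equals
  4 A^{2} x^{2} - \frac{2 A B x \sin{\left(y \right)}}{3} + \frac{2 B^{2} \sin^{2}{\left(y \right)}}{3}
This must equal f(x, y) = 4 x^{2} - \frac{4 x \sin{\left(y \right)}}{3} + \frac{8 \sin^{2}{\left(y \right)}}{3} identically.
Matching coefficients of the independent functions:
  [x^{2}]:  4 A^{2} = 4
  [x \sin{\left(y \right)}]:  - \frac{2 A B}{3} = - \frac{4}{3}
  [\sin^{2}{\left(y \right)}]:  \frac{2 B^{2}}{3} = \frac{8}{3}
These equations allow (A, B) = (-1, -2) or (1, 2).
Impose the point condition(s):
  u(0, 0) = 2  ⟹  B = 2
Only A = 1, B = 2 satisfies everything.
Hence u(x, y) = x^{2} + 2 \cos{\left(y \right)}.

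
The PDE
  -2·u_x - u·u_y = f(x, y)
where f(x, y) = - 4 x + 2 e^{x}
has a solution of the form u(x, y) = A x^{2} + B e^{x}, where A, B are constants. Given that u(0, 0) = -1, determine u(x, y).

Substitute the ansatz u = A x^{2} + B e^{x} into the left-hand side.
Derivatives of the ansatz:
  u_x = 2 A x + B e^{x}
  u_y = 0
Term by term:
  -2·u_x = - 4 A x - 2 B e^{x}
  -u·u_y = 0
So the left-hand side equals
  - 4 A x - 2 B e^{x}
This must equal f(x, y) = - 4 x + 2 e^{x} identically.
Matching coefficients of the independent functions:
  [x]:  - 4 A = -4
  [e^{x}]:  - 2 B = 2
Solving: A = 1, B = -1.
Check against the point condition:
  u(0, 0) = -1  ⟹  B = -1  ✓
Hence u(x, y) = x^{2} - e^{x}.

Answer: u(x, y) = x^{2} - e^{x}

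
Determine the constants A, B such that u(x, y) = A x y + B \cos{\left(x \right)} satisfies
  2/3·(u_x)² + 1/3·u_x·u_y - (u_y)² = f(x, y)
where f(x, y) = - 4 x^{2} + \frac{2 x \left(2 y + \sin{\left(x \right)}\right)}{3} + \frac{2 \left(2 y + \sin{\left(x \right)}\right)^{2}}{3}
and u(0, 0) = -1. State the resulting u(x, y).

Substitute the ansatz u = A x y + B \cos{\left(x \right)} into the left-hand side.
Derivatives of the ansatz:
  u_x = A y - B \sin{\left(x \right)}
  u_y = A x
Term by term:
  2/3·(u_x)² = \frac{2 A^{2} y^{2}}{3} - \frac{4 A B y \sin{\left(x \right)}}{3} + \frac{2 B^{2} \sin^{2}{\left(x \right)}}{3}
  1/3·u_x·u_y = \frac{A^{2} x y}{3} - \frac{A B x \sin{\left(x \right)}}{3}
  -(u_y)² = - A^{2} x^{2}
So the left-hand side equals
  - A^{2} x^{2} + \frac{A^{2} x y}{3} + \frac{2 A^{2} y^{2}}{3} - \frac{A B x \sin{\left(x \right)}}{3} - \frac{4 A B y \sin{\left(x \right)}}{3} + \frac{2 B^{2} \sin^{2}{\left(x \right)}}{3}
This must equal f(x, y) identically; expanded, f = - 4 x^{2} + \frac{4 x y}{3} + \frac{2 x \sin{\left(x \right)}}{3} + \frac{8 y^{2}}{3} + \frac{8 y \sin{\left(x \right)}}{3} + \frac{2 \sin^{2}{\left(x \right)}}{3}.
Matching coefficients of the independent functions:
  [x^{2}]:  - A^{2} = -4
  [y^{2}]:  \frac{2 A^{2}}{3} = \frac{8}{3}
  [x y]:  \frac{A^{2}}{3} = \frac{4}{3}
  [x \sin{\left(x \right)}]:  - \frac{A B}{3} = \frac{2}{3}
  [y \sin{\left(x \right)}]:  - \frac{4 A B}{3} = \frac{8}{3}
  [\sin^{2}{\left(x \right)}]:  \frac{2 B^{2}}{3} = \frac{2}{3}
These equations allow (A, B) = (-2, 1) or (2, -1).
Impose the point condition(s):
  u(0, 0) = -1  ⟹  B = -1
Only A = 2, B = -1 satisfies everything.
Hence u(x, y) = 2 x y - \cos{\left(x \right)}.

Answer: u(x, y) = 2 x y - \cos{\left(x \right)}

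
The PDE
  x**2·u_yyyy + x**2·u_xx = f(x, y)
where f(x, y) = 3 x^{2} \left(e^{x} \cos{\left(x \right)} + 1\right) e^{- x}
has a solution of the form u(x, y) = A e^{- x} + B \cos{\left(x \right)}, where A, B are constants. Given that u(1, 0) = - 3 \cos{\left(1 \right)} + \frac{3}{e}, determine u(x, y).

Substitute the ansatz u = A e^{- x} + B \cos{\left(x \right)} into the left-hand side.
Derivatives of the ansatz:
  u_yyyy = 0
  u_xx = A e^{- x} - B \cos{\left(x \right)}
Term by term:
  x**2·u_yyyy = 0
  x**2·u_xx = A x^{2} e^{- x} - B x^{2} \cos{\left(x \right)}
So the left-hand side equals
  A x^{2} e^{- x} - B x^{2} \cos{\left(x \right)}
This must equal f(x, y) identically; expanded, f = 3 x^{2} \cos{\left(x \right)} + 3 x^{2} e^{- x}.
Matching coefficients of the independent functions:
  [x^{2} e^{- x}]:  A = 3
  [x^{2} \cos{\left(x \right)}]:  - B = 3
Solving: A = 3, B = -3.
Check against the point condition:
  u(1, 0) = - 3 \cos{\left(1 \right)} + \frac{3}{e}  ⟹  \frac{A}{e} + B \cos{\left(1 \right)} = - 3 \cos{\left(1 \right)} + \frac{3}{e}  ✓
Hence u(x, y) = - 3 \cos{\left(x \right)} + 3 e^{- x}.

Answer: u(x, y) = - 3 \cos{\left(x \right)} + 3 e^{- x}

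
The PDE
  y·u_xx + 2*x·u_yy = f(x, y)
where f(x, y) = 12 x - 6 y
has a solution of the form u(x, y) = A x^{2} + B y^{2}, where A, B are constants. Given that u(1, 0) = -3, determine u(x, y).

Substitute the ansatz u = A x^{2} + B y^{2} into the left-hand side.
Derivatives of the ansatz:
  u_xx = 2 A
  u_yy = 2 B
Term by term:
  y·u_xx = 2 A y
  2*x·u_yy = 4 B x
So the left-hand side equals
  2 A y + 4 B x
This must equal f(x, y) = 12 x - 6 y identically.
Matching coefficients of the independent functions:
  [x]:  4 B = 12
  [y]:  2 A = -6
Solving: A = -3, B = 3.
Check against the point condition:
  u(1, 0) = -3  ⟹  A = -3  ✓
Hence u(x, y) = - 3 x^{2} + 3 y^{2}.

Answer: u(x, y) = - 3 x^{2} + 3 y^{2}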